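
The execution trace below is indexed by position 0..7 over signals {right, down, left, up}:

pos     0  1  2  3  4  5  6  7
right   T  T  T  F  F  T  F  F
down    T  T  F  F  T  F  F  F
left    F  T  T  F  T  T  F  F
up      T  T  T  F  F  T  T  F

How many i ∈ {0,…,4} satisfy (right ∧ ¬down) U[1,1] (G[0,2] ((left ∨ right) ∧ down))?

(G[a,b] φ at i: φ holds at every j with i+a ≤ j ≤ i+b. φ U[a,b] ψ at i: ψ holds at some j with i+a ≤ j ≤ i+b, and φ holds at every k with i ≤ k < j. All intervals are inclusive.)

0

Evaluate at each i in [0,4]:
  i=0: ✗ (no rhs in [1,1])
  i=1: ✗ (no rhs in [2,2])
  i=2: ✗ (no rhs in [3,3])
  i=3: ✗ (no rhs in [4,4])
  i=4: ✗ (no rhs in [5,5])
Positions where it holds: {} → 0.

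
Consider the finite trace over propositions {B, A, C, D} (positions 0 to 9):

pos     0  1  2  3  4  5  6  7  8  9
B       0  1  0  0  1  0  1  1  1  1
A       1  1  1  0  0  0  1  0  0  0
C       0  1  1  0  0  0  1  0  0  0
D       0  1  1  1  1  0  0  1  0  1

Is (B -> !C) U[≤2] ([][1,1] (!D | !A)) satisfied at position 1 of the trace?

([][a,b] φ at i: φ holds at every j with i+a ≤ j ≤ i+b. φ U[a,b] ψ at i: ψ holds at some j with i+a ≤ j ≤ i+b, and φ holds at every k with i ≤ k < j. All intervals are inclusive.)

Does not hold

Need some j in [1,3] with [][1,1] (!D | !A), and (B -> !C) at every k in [1,j-1].
  j=1: [][1,1] (!D | !A) — fails at 2.
  j=2: [][1,1] (!D | !A) holds, but (B -> !C) fails at k=1 → not this j.
  j=3: [][1,1] (!D | !A) holds, but (B -> !C) fails at k=1 → not this j.
No j in the window works → until fails.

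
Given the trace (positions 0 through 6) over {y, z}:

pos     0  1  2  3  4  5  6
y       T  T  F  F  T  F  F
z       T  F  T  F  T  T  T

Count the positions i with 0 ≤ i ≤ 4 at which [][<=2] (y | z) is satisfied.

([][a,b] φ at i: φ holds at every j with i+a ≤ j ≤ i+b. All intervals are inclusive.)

Evaluate at each i in [0,4]:
  i=0: ✓ (all of [0,2])
  i=1: ✗ (fails at j=3)
  i=2: ✗ (fails at j=3)
  i=3: ✗ (fails at j=3)
  i=4: ✓ (all of [4,6])
Positions where it holds: {0, 4} → 2.

2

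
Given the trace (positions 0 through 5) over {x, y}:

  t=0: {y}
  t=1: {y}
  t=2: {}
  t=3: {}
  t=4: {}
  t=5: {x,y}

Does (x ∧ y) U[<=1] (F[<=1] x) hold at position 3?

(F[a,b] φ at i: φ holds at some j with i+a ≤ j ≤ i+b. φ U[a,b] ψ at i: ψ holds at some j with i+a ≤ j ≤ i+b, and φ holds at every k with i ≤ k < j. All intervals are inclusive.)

Need some j in [3,4] with F[<=1] x, and (x ∧ y) at every k in [3,j-1].
  j=3: F[<=1] x — fails (none in [3,4]).
  j=4: F[<=1] x holds, but (x ∧ y) fails at k=3 → not this j.
No j in the window works → until fails.

No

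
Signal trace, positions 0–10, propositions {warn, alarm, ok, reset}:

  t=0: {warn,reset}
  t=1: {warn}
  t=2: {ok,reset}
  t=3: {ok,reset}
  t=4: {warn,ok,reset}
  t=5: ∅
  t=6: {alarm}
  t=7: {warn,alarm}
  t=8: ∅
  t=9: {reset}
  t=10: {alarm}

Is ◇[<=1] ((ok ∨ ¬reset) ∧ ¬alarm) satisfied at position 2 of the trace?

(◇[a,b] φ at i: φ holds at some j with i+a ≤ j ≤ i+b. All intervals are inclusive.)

Check ((ok ∨ ¬reset) ∧ ¬alarm) at each j in [2,3]:
  j=2: true
  j=3: true
Found at j=2 → formula holds.

Holds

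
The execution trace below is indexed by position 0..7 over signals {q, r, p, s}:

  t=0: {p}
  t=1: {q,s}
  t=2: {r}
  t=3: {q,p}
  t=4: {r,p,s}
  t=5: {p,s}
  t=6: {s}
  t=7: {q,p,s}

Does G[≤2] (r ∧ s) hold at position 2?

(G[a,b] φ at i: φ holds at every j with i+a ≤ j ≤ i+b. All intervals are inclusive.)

Does not hold

Check (r ∧ s) at every j in [2,4]:
  j=2: false
  j=3: false
  j=4: true
Fails at j=2 → formula fails.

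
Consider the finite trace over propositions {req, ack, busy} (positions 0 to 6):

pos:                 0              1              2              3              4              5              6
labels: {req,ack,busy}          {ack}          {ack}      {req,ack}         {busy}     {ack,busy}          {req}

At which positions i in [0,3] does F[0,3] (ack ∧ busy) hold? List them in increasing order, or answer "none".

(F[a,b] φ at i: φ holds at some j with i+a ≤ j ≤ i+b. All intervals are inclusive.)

Evaluate at each i in [0,3]:
  i=0: ✓ (witness j=0)
  i=1: ✗ (none in [1,4])
  i=2: ✓ (witness j=5)
  i=3: ✓ (witness j=5)

0, 2, 3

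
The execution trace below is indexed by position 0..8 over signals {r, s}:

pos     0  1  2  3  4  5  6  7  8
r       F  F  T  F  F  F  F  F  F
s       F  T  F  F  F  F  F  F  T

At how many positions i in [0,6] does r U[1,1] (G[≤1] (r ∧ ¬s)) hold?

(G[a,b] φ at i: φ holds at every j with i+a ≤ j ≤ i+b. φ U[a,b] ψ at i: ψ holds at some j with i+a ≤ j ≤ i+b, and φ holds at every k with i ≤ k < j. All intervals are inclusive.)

0

Evaluate at each i in [0,6]:
  i=0: ✗ (no rhs in [1,1])
  i=1: ✗ (no rhs in [2,2])
  i=2: ✗ (no rhs in [3,3])
  i=3: ✗ (no rhs in [4,4])
  i=4: ✗ (no rhs in [5,5])
  i=5: ✗ (no rhs in [6,6])
  i=6: ✗ (no rhs in [7,7])
Positions where it holds: {} → 0.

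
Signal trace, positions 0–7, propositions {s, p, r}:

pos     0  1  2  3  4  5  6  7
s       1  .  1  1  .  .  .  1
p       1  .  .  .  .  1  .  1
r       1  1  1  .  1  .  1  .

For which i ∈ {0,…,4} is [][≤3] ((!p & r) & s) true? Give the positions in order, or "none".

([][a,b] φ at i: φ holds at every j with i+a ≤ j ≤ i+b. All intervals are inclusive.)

none

Evaluate at each i in [0,4]:
  i=0: ✗ (fails at j=0)
  i=1: ✗ (fails at j=1)
  i=2: ✗ (fails at j=3)
  i=3: ✗ (fails at j=3)
  i=4: ✗ (fails at j=4)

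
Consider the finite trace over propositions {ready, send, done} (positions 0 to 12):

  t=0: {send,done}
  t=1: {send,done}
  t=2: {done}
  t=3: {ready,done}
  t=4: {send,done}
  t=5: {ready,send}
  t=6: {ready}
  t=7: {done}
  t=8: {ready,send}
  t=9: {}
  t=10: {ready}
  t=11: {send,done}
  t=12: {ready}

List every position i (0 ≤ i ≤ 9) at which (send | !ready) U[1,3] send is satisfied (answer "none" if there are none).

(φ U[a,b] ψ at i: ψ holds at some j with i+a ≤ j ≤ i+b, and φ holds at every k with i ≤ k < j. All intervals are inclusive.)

Evaluate at each i in [0,9]:
  i=0: ✓ (rhs at j=1; lhs holds on [0,0])
  i=1: ✗ (lhs fails at k=3 before rhs at j=4)
  i=2: ✗ (lhs fails at k=3 before rhs at j=4)
  i=3: ✗ (lhs fails at k=3 before rhs at j=4)
  i=4: ✓ (rhs at j=5; lhs holds on [4,4])
  i=5: ✗ (lhs fails at k=6 before rhs at j=8)
  i=6: ✗ (lhs fails at k=6 before rhs at j=8)
  i=7: ✓ (rhs at j=8; lhs holds on [7,7])
  i=8: ✗ (lhs fails at k=10 before rhs at j=11)
  i=9: ✗ (lhs fails at k=10 before rhs at j=11)

0, 4, 7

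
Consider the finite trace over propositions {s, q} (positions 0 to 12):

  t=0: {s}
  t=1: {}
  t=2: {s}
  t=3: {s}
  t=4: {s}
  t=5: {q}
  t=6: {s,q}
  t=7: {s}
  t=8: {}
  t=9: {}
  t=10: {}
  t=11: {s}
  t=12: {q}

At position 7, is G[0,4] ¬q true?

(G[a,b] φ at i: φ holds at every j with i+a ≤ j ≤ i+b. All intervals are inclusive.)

Check ¬q at every j in [7,11]:
  j=7: true
  j=8: true
  j=9: true
  j=10: true
  j=11: true
All positions satisfy it → formula holds.

True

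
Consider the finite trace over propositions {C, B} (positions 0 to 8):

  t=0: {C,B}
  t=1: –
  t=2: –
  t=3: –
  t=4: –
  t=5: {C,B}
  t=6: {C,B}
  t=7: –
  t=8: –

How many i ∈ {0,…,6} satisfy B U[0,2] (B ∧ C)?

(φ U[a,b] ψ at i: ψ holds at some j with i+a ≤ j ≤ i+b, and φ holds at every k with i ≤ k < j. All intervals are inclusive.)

Evaluate at each i in [0,6]:
  i=0: ✓ (rhs at j=0)
  i=1: ✗ (no rhs in [1,3])
  i=2: ✗ (no rhs in [2,4])
  i=3: ✗ (lhs fails at k=3 before rhs at j=5)
  i=4: ✗ (lhs fails at k=4 before rhs at j=5)
  i=5: ✓ (rhs at j=5)
  i=6: ✓ (rhs at j=6)
Positions where it holds: {0, 5, 6} → 3.

3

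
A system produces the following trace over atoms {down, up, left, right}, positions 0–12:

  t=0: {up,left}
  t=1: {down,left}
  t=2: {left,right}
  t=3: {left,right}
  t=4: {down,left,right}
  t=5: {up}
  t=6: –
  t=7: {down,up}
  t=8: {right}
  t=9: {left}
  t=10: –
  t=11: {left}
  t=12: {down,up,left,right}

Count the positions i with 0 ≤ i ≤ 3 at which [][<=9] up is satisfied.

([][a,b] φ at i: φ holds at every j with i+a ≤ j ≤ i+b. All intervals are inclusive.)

0

Evaluate at each i in [0,3]:
  i=0: ✗ (fails at j=1)
  i=1: ✗ (fails at j=1)
  i=2: ✗ (fails at j=2)
  i=3: ✗ (fails at j=3)
Positions where it holds: {} → 0.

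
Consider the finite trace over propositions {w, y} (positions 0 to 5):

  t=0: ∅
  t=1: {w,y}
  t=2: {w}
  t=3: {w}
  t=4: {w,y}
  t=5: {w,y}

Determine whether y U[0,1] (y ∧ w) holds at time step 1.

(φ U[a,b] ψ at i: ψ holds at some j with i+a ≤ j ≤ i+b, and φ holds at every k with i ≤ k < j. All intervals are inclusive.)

Holds

Need some j in [1,2] with (y ∧ w), and y at every k in [1,j-1].
  j=1: (y ∧ w) holds; no prefix to check → satisfied.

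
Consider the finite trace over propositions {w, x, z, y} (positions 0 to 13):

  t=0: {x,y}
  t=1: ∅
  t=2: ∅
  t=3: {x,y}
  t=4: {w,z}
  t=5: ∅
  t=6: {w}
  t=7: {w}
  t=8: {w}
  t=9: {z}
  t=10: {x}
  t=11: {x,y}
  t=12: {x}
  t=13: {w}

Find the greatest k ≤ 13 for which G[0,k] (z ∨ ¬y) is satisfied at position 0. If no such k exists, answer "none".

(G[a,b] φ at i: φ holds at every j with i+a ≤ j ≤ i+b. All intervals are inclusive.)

(z ∨ ¬y) must hold from j=0 onward; find where it first fails.
  j=0: fails → no k works.

none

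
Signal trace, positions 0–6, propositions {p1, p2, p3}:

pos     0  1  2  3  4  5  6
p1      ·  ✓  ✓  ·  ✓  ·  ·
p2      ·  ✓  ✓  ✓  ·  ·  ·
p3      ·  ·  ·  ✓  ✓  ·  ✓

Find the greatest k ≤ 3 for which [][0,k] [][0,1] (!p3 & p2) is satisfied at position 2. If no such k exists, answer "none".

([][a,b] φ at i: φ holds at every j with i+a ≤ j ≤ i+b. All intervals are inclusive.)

[][0,1] (!p3 & p2) must hold from j=2 onward; find where it first fails.
  j=2: fails → no k works.

none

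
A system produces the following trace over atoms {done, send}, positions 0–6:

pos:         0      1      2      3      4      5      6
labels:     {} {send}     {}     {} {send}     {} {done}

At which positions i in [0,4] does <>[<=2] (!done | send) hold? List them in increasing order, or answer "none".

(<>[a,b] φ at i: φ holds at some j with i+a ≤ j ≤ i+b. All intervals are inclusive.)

Evaluate at each i in [0,4]:
  i=0: ✓ (witness j=0)
  i=1: ✓ (witness j=1)
  i=2: ✓ (witness j=2)
  i=3: ✓ (witness j=3)
  i=4: ✓ (witness j=4)

0, 1, 2, 3, 4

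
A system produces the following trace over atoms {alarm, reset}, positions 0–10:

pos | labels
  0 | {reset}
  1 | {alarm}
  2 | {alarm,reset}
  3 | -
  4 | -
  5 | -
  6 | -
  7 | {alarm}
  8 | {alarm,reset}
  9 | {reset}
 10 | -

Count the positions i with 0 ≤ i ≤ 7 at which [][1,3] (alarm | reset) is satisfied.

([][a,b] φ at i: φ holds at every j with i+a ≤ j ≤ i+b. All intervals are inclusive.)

Evaluate at each i in [0,7]:
  i=0: ✗ (fails at j=3)
  i=1: ✗ (fails at j=3)
  i=2: ✗ (fails at j=3)
  i=3: ✗ (fails at j=4)
  i=4: ✗ (fails at j=5)
  i=5: ✗ (fails at j=6)
  i=6: ✓ (all of [7,9])
  i=7: ✗ (fails at j=10)
Positions where it holds: {6} → 1.

1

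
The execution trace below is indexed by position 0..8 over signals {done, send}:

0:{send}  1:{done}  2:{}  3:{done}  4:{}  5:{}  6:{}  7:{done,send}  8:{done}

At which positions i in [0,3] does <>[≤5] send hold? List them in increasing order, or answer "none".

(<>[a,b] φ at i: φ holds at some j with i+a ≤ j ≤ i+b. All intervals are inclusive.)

Evaluate at each i in [0,3]:
  i=0: ✓ (witness j=0)
  i=1: ✗ (none in [1,6])
  i=2: ✓ (witness j=7)
  i=3: ✓ (witness j=7)

0, 2, 3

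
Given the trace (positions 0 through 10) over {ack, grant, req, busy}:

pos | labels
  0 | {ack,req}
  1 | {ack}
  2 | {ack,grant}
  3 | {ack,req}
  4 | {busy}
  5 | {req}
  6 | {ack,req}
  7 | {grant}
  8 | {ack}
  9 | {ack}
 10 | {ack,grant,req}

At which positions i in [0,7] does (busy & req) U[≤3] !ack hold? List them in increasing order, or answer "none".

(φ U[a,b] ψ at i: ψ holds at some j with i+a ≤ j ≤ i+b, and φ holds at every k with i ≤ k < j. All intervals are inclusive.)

Evaluate at each i in [0,7]:
  i=0: ✗ (no rhs in [0,3])
  i=1: ✗ (lhs fails at k=1 before rhs at j=4)
  i=2: ✗ (lhs fails at k=2 before rhs at j=4)
  i=3: ✗ (lhs fails at k=3 before rhs at j=4)
  i=4: ✓ (rhs at j=4)
  i=5: ✓ (rhs at j=5)
  i=6: ✗ (lhs fails at k=6 before rhs at j=7)
  i=7: ✓ (rhs at j=7)

4, 5, 7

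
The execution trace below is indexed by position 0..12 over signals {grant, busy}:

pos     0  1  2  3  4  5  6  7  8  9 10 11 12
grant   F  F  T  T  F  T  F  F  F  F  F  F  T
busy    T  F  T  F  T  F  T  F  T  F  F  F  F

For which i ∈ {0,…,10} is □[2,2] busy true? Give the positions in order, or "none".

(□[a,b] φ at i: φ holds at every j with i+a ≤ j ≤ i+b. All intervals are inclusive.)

Evaluate at each i in [0,10]:
  i=0: ✓ (all of [2,2])
  i=1: ✗ (fails at j=3)
  i=2: ✓ (all of [4,4])
  i=3: ✗ (fails at j=5)
  i=4: ✓ (all of [6,6])
  i=5: ✗ (fails at j=7)
  i=6: ✓ (all of [8,8])
  i=7: ✗ (fails at j=9)
  i=8: ✗ (fails at j=10)
  i=9: ✗ (fails at j=11)
  i=10: ✗ (fails at j=12)

0, 2, 4, 6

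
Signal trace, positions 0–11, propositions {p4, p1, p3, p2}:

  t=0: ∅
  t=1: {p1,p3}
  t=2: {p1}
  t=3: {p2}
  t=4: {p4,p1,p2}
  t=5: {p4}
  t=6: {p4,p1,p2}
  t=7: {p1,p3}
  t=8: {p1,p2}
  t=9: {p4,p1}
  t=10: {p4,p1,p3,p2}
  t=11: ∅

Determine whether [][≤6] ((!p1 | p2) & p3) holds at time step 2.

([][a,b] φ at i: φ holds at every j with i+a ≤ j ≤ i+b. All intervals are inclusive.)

Check ((!p1 | p2) & p3) at every j in [2,8]:
  j=2: false
  j=3: false
  j=4: false
  j=5: false
  j=6: false
  j=7: false
  j=8: false
Fails at j=2 → formula fails.

No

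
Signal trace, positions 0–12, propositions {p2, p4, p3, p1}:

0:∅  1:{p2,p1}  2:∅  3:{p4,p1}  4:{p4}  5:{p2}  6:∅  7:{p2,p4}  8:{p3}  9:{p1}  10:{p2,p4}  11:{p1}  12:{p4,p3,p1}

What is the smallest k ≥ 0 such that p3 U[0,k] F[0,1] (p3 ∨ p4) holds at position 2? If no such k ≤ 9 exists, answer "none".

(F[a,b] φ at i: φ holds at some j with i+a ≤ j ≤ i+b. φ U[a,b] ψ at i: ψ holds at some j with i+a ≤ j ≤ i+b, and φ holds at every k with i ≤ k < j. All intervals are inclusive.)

0

Need earliest j ≥ 2 with F[0,1] (p3 ∨ p4), and p3 at every k in [2,j-1].
  j=2: rhs holds (empty prefix). k = 0.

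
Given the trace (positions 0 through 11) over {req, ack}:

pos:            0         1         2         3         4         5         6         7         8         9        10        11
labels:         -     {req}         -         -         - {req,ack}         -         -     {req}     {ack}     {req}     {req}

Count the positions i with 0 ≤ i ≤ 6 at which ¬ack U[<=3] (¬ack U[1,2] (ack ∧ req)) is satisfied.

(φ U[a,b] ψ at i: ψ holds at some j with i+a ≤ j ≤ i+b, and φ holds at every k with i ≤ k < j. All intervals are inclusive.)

Evaluate at each i in [0,6]:
  i=0: ✓ (rhs at j=3; lhs holds on [0,2])
  i=1: ✓ (rhs at j=3; lhs holds on [1,2])
  i=2: ✓ (rhs at j=3; lhs holds on [2,2])
  i=3: ✓ (rhs at j=3)
  i=4: ✓ (rhs at j=4)
  i=5: ✗ (no rhs in [5,8])
  i=6: ✗ (no rhs in [6,9])
Positions where it holds: {0, 1, 2, 3, 4} → 5.

5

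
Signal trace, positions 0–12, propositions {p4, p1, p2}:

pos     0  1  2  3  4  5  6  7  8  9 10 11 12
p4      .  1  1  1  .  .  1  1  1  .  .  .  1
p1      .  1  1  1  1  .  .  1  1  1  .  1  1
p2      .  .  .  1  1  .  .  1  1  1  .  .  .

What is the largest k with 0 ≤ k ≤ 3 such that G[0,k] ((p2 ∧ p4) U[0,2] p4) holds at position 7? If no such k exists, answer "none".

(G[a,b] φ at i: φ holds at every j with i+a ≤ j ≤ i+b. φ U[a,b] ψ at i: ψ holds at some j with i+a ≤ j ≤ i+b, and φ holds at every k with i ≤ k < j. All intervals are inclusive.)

((p2 ∧ p4) U[0,2] p4) must hold from j=7 onward; find where it first fails.
  j=7: holds
  j=8: holds
  j=9: fails
Holds on [7,8], so largest k = 1.

1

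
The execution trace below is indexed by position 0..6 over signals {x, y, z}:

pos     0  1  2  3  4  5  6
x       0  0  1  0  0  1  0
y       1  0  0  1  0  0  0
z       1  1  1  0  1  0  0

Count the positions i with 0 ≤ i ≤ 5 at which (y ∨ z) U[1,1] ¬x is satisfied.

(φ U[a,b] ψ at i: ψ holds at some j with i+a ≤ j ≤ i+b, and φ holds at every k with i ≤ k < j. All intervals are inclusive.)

Evaluate at each i in [0,5]:
  i=0: ✓ (rhs at j=1; lhs holds on [0,0])
  i=1: ✗ (no rhs in [2,2])
  i=2: ✓ (rhs at j=3; lhs holds on [2,2])
  i=3: ✓ (rhs at j=4; lhs holds on [3,3])
  i=4: ✗ (no rhs in [5,5])
  i=5: ✗ (lhs fails at k=5 before rhs at j=6)
Positions where it holds: {0, 2, 3} → 3.

3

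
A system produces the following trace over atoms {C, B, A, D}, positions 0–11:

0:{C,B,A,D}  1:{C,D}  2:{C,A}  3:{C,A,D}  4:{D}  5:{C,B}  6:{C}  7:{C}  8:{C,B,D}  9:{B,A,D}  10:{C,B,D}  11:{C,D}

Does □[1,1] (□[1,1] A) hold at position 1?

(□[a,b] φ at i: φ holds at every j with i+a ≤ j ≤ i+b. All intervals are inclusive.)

True

Check □[1,1] A at every j in [2,2]:
  j=2: holds on [3,3]
All positions satisfy it → formula holds.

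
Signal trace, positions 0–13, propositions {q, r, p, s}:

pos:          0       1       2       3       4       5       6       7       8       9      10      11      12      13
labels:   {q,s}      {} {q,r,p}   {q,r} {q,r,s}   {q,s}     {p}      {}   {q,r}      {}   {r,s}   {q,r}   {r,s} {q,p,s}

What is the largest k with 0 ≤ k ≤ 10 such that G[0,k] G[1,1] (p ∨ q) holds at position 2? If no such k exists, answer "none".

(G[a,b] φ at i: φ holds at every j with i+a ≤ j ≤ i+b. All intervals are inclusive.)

3

G[1,1] (p ∨ q) must hold from j=2 onward; find where it first fails.
  j=2: holds
  j=3: holds
  j=4: holds
  j=5: holds
  j=6: fails
Holds on [2,5], so largest k = 3.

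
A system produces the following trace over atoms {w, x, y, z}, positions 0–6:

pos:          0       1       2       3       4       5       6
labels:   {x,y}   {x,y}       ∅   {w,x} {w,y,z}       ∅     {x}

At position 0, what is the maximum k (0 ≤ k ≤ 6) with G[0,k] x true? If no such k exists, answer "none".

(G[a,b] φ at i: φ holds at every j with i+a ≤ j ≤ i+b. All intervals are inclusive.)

x must hold from j=0 onward; find where it first fails.
  j=0: holds
  j=1: holds
  j=2: fails
Holds on [0,1], so largest k = 1.

1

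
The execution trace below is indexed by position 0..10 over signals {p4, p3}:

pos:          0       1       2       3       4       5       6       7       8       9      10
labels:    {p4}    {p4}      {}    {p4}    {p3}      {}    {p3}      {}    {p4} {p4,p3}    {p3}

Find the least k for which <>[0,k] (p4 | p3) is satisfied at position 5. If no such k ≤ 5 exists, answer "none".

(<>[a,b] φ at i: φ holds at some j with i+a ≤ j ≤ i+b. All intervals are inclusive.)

1

Scan j = 5,6,… for (p4 | p3):
  j=5: fails
  j=6: holds
First hit at j=6, so smallest k = 6-5 = 1.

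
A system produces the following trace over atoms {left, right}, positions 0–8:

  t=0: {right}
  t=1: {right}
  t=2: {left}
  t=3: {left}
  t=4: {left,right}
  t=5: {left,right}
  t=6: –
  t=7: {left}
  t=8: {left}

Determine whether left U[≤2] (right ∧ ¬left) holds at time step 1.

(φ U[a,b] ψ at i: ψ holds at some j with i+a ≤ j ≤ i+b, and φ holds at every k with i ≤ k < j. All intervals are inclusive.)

True

Need some j in [1,3] with (right ∧ ¬left), and left at every k in [1,j-1].
  j=1: (right ∧ ¬left) holds; no prefix to check → satisfied.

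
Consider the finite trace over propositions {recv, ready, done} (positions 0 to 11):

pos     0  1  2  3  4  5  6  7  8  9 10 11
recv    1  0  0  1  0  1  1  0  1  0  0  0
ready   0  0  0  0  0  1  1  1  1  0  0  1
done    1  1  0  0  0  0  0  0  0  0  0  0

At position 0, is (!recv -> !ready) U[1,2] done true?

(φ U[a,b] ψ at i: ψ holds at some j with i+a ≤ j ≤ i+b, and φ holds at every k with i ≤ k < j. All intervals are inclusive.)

Need some j in [1,2] with done, and (!recv -> !ready) at every k in [0,j-1].
  j=1: done holds; (!recv -> !ready) holds at every k in [0,0] → satisfied.

Yes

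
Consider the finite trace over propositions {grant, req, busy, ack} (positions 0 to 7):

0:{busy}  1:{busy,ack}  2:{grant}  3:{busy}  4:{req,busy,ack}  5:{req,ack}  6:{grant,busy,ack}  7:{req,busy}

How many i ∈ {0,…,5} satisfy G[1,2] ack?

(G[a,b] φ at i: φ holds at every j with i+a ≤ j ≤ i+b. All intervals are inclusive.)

2

Evaluate at each i in [0,5]:
  i=0: ✗ (fails at j=2)
  i=1: ✗ (fails at j=2)
  i=2: ✗ (fails at j=3)
  i=3: ✓ (all of [4,5])
  i=4: ✓ (all of [5,6])
  i=5: ✗ (fails at j=7)
Positions where it holds: {3, 4} → 2.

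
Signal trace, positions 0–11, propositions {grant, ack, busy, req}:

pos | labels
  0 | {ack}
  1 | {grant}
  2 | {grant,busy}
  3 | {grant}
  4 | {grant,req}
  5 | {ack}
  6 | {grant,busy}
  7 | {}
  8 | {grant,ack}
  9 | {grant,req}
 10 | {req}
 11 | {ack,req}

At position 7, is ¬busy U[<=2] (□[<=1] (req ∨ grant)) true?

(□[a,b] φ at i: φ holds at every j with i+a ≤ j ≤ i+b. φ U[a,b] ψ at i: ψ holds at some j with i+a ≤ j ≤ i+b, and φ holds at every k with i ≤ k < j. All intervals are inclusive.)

True

Need some j in [7,9] with □[<=1] (req ∨ grant), and ¬busy at every k in [7,j-1].
  j=7: □[<=1] (req ∨ grant) — fails at 7.
  j=8: □[<=1] (req ∨ grant) holds; ¬busy holds at every k in [7,7] → satisfied.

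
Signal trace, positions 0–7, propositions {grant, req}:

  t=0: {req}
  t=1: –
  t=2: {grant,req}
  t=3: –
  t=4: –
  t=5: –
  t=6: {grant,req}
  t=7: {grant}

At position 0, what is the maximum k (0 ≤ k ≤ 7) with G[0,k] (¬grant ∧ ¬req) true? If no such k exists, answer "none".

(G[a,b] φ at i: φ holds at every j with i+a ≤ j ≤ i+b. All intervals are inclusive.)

none

(¬grant ∧ ¬req) must hold from j=0 onward; find where it first fails.
  j=0: fails → no k works.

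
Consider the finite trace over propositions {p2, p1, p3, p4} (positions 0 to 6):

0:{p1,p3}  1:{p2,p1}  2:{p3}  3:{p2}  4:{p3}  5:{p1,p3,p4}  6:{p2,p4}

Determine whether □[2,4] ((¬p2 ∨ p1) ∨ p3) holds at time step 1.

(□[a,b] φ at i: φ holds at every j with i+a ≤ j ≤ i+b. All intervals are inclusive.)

False

Check ((¬p2 ∨ p1) ∨ p3) at every j in [3,5]:
  j=3: false
  j=4: true
  j=5: true
Fails at j=3 → formula fails.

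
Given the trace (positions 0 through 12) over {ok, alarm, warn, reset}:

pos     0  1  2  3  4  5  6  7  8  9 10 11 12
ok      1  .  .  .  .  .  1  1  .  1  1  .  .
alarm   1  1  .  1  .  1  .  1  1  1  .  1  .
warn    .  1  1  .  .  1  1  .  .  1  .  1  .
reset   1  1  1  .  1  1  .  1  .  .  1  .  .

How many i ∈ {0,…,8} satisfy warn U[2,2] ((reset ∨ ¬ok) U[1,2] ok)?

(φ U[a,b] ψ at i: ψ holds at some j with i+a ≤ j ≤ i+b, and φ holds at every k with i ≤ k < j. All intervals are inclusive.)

1

Evaluate at each i in [0,8]:
  i=0: ✗ (no rhs in [2,2])
  i=1: ✗ (no rhs in [3,3])
  i=2: ✗ (lhs fails at k=3 before rhs at j=4)
  i=3: ✗ (lhs fails at k=3 before rhs at j=5)
  i=4: ✗ (no rhs in [6,6])
  i=5: ✓ (rhs at j=7; lhs holds on [5,6])
  i=6: ✗ (lhs fails at k=7 before rhs at j=8)
  i=7: ✗ (no rhs in [9,9])
  i=8: ✗ (no rhs in [10,10])
Positions where it holds: {5} → 1.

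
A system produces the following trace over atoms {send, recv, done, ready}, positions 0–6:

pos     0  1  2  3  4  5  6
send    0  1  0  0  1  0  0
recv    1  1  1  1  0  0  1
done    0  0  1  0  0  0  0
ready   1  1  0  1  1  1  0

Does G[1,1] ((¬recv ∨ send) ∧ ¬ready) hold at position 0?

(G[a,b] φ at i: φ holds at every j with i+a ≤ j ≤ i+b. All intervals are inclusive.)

False

Check ((¬recv ∨ send) ∧ ¬ready) at every j in [1,1]:
  j=1: false
Fails at j=1 → formula fails.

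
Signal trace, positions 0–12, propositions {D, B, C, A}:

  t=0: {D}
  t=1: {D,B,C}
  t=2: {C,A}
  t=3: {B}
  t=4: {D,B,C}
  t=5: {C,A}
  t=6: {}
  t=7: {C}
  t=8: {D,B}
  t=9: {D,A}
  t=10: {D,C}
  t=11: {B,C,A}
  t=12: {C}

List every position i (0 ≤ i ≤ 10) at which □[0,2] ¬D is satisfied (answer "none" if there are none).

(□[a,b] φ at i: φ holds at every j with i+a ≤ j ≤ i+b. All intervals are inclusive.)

5

Evaluate at each i in [0,10]:
  i=0: ✗ (fails at j=0)
  i=1: ✗ (fails at j=1)
  i=2: ✗ (fails at j=4)
  i=3: ✗ (fails at j=4)
  i=4: ✗ (fails at j=4)
  i=5: ✓ (all of [5,7])
  i=6: ✗ (fails at j=8)
  i=7: ✗ (fails at j=8)
  i=8: ✗ (fails at j=8)
  i=9: ✗ (fails at j=9)
  i=10: ✗ (fails at j=10)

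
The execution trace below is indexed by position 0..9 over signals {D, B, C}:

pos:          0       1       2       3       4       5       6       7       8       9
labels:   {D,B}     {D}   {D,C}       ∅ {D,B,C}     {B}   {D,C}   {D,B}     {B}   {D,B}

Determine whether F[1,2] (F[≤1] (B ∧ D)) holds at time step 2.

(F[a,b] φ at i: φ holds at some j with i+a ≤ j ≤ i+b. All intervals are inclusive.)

Check F[≤1] (B ∧ D) at each j in [3,4]:
  j=3: holds (witness at 4)
  j=4: holds (witness at 4)
Found at j=3 → formula holds.

Holds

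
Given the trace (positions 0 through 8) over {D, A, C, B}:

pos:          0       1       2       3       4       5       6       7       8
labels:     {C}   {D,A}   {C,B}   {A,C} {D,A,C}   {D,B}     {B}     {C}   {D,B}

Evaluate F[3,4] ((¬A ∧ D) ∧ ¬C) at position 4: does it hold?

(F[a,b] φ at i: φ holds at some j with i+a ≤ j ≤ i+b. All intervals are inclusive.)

Check ((¬A ∧ D) ∧ ¬C) at each j in [7,8]:
  j=7: false
  j=8: true
Found at j=8 → formula holds.

Yes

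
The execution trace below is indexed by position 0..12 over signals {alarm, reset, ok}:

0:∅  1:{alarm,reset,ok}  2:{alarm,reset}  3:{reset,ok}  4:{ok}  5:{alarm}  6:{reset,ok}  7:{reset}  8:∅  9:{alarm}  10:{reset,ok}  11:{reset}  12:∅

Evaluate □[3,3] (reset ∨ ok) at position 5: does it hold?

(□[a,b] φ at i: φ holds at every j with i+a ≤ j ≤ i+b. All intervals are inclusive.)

False

Check (reset ∨ ok) at every j in [8,8]:
  j=8: false
Fails at j=8 → formula fails.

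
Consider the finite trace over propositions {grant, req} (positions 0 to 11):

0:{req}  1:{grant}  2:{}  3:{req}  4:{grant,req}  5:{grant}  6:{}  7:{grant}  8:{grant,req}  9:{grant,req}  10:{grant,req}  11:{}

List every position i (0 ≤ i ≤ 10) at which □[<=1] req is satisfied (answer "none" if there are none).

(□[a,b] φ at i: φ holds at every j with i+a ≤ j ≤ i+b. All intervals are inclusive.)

Evaluate at each i in [0,10]:
  i=0: ✗ (fails at j=1)
  i=1: ✗ (fails at j=1)
  i=2: ✗ (fails at j=2)
  i=3: ✓ (all of [3,4])
  i=4: ✗ (fails at j=5)
  i=5: ✗ (fails at j=5)
  i=6: ✗ (fails at j=6)
  i=7: ✗ (fails at j=7)
  i=8: ✓ (all of [8,9])
  i=9: ✓ (all of [9,10])
  i=10: ✗ (fails at j=11)

3, 8, 9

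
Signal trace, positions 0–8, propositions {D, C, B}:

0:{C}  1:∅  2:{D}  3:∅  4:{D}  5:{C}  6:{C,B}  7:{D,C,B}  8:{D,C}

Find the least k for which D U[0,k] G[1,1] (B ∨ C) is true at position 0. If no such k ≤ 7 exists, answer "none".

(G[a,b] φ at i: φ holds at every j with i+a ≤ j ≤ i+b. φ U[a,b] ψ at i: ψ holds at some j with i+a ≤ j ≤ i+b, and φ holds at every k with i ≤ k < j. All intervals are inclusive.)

none

Need earliest j ≥ 0 with G[1,1] (B ∨ C), and D at every k in [0,j-1].
  j=0: rhs fails.
  j=1: rhs fails.
  j=2: rhs fails.
  j=3: rhs fails.
  j=4: rhs holds but lhs fails at k=0.
  j=5: rhs holds but lhs fails at k=0.
  j=6: rhs holds but lhs fails at k=0.
  j=7: rhs holds but lhs fails at k=0.
No witness within the range → none.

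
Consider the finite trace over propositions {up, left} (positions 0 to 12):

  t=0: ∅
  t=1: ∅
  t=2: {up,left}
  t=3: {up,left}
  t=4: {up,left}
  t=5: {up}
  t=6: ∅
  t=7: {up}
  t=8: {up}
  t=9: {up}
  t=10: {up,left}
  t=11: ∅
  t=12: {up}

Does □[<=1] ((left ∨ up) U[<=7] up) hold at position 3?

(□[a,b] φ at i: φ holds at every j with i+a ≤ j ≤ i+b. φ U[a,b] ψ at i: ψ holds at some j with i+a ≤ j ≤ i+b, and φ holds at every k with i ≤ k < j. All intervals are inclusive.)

Check ((left ∨ up) U[<=7] up) at every j in [3,4]:
  j=3: holds
  j=4: holds
All positions satisfy it → formula holds.

Holds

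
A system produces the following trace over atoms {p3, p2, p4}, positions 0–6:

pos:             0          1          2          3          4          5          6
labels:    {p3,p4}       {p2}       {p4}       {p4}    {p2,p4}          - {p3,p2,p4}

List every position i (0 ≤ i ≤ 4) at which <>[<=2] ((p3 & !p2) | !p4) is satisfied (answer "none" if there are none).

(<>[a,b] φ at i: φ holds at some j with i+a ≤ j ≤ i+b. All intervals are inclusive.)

Evaluate at each i in [0,4]:
  i=0: ✓ (witness j=0)
  i=1: ✓ (witness j=1)
  i=2: ✗ (none in [2,4])
  i=3: ✓ (witness j=5)
  i=4: ✓ (witness j=5)

0, 1, 3, 4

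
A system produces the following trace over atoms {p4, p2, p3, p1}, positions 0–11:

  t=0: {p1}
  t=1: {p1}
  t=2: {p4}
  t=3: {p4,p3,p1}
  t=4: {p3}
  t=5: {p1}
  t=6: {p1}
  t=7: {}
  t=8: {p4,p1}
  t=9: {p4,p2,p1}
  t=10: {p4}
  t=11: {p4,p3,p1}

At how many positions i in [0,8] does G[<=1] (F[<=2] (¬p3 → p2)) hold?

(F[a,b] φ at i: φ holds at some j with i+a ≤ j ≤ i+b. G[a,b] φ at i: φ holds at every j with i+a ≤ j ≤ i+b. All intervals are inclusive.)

Evaluate at each i in [0,8]:
  i=0: ✗ (fails at j=0)
  i=1: ✓ (all of [1,2])
  i=2: ✓ (all of [2,3])
  i=3: ✓ (all of [3,4])
  i=4: ✗ (fails at j=5)
  i=5: ✗ (fails at j=5)
  i=6: ✗ (fails at j=6)
  i=7: ✓ (all of [7,8])
  i=8: ✓ (all of [8,9])
Positions where it holds: {1, 2, 3, 7, 8} → 5.

5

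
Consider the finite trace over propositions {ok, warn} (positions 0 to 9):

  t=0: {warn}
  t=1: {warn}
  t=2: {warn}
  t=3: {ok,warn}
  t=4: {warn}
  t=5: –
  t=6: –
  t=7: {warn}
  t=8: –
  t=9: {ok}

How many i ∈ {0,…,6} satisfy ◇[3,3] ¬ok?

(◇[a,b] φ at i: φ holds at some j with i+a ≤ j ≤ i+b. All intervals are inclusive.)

Evaluate at each i in [0,6]:
  i=0: ✗ (none in [3,3])
  i=1: ✓ (witness j=4)
  i=2: ✓ (witness j=5)
  i=3: ✓ (witness j=6)
  i=4: ✓ (witness j=7)
  i=5: ✓ (witness j=8)
  i=6: ✗ (none in [9,9])
Positions where it holds: {1, 2, 3, 4, 5} → 5.

5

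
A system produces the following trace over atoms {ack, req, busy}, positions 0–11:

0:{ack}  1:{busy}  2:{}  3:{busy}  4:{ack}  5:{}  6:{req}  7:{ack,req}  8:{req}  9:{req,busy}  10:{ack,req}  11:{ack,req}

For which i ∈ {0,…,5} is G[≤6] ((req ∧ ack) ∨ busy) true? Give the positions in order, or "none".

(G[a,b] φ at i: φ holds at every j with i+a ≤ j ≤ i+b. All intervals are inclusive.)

Evaluate at each i in [0,5]:
  i=0: ✗ (fails at j=0)
  i=1: ✗ (fails at j=2)
  i=2: ✗ (fails at j=2)
  i=3: ✗ (fails at j=4)
  i=4: ✗ (fails at j=4)
  i=5: ✗ (fails at j=5)

none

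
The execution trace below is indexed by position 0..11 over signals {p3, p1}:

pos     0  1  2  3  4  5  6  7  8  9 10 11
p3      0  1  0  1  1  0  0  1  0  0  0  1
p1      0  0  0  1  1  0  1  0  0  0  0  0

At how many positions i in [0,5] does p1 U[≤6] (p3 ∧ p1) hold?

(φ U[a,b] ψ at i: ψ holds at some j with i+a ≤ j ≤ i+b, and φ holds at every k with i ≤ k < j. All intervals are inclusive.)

Evaluate at each i in [0,5]:
  i=0: ✗ (lhs fails at k=0 before rhs at j=3)
  i=1: ✗ (lhs fails at k=1 before rhs at j=3)
  i=2: ✗ (lhs fails at k=2 before rhs at j=3)
  i=3: ✓ (rhs at j=3)
  i=4: ✓ (rhs at j=4)
  i=5: ✗ (no rhs in [5,11])
Positions where it holds: {3, 4} → 2.

2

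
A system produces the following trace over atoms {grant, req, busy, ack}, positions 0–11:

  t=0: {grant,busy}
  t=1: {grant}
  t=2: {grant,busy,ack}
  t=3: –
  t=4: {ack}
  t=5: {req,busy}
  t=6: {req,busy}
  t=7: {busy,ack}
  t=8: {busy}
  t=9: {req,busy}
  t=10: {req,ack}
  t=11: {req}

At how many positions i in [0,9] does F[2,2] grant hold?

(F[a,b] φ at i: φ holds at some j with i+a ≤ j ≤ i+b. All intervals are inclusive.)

Evaluate at each i in [0,9]:
  i=0: ✓ (witness j=2)
  i=1: ✗ (none in [3,3])
  i=2: ✗ (none in [4,4])
  i=3: ✗ (none in [5,5])
  i=4: ✗ (none in [6,6])
  i=5: ✗ (none in [7,7])
  i=6: ✗ (none in [8,8])
  i=7: ✗ (none in [9,9])
  i=8: ✗ (none in [10,10])
  i=9: ✗ (none in [11,11])
Positions where it holds: {0} → 1.

1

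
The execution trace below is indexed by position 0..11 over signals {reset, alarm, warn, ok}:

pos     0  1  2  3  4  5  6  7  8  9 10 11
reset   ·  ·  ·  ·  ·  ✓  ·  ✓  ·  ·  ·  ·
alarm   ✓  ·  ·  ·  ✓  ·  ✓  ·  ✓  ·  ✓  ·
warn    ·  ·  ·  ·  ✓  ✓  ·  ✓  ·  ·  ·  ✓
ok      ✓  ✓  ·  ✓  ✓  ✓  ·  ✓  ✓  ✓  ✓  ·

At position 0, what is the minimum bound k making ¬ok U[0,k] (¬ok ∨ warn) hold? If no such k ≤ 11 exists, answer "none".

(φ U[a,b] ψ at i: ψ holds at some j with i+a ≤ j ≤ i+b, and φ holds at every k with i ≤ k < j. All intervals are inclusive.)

none

Need earliest j ≥ 0 with (¬ok ∨ warn), and ¬ok at every k in [0,j-1].
  j=0: rhs fails.
  j=1: rhs fails.
  j=2: rhs holds but lhs fails at k=0.
  j=3: rhs fails.
  j=4: rhs holds but lhs fails at k=0.
  j=5: rhs holds but lhs fails at k=0.
  j=6: rhs holds but lhs fails at k=0.
  j=7: rhs holds but lhs fails at k=0.
  j=8: rhs fails.
  j=9: rhs fails.
  j=10: rhs fails.
  j=11: rhs holds but lhs fails at k=0.
No witness within the range → none.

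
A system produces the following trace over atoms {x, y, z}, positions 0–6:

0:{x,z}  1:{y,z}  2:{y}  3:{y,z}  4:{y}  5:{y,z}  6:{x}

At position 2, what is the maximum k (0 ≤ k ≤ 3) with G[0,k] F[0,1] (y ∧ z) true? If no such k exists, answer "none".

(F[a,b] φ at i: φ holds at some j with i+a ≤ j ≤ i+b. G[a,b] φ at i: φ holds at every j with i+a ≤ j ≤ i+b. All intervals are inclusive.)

3

F[0,1] (y ∧ z) must hold from j=2 onward; find where it first fails.
  j=2: holds
  j=3: holds
  j=4: holds
  j=5: holds
Holds through j=5; largest k = 3.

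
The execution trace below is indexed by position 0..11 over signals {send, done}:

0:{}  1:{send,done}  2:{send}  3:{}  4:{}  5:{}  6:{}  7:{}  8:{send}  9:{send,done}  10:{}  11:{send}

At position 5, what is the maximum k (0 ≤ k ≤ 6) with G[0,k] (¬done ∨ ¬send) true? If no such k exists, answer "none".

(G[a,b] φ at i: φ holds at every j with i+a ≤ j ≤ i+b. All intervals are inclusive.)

(¬done ∨ ¬send) must hold from j=5 onward; find where it first fails.
  j=5: holds
  j=6: holds
  j=7: holds
  j=8: holds
  j=9: fails
Holds on [5,8], so largest k = 3.

3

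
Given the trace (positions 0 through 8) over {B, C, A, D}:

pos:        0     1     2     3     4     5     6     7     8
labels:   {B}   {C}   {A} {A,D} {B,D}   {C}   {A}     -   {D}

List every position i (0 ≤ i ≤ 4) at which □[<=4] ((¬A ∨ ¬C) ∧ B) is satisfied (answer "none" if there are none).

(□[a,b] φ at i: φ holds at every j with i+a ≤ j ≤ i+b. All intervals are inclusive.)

Evaluate at each i in [0,4]:
  i=0: ✗ (fails at j=1)
  i=1: ✗ (fails at j=1)
  i=2: ✗ (fails at j=2)
  i=3: ✗ (fails at j=3)
  i=4: ✗ (fails at j=5)

none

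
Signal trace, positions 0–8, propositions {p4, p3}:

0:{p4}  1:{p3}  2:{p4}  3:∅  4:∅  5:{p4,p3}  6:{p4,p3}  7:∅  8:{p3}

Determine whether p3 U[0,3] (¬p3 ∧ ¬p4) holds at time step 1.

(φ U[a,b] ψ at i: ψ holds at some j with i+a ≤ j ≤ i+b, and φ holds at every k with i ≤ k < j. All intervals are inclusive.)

False

Need some j in [1,4] with (¬p3 ∧ ¬p4), and p3 at every k in [1,j-1].
  j=1: (¬p3 ∧ ¬p4) false.
  j=2: (¬p3 ∧ ¬p4) false.
  j=3: (¬p3 ∧ ¬p4) holds, but p3 fails at k=2 → not this j.
  j=4: (¬p3 ∧ ¬p4) holds, but p3 fails at k=2 → not this j.
No j in the window works → until fails.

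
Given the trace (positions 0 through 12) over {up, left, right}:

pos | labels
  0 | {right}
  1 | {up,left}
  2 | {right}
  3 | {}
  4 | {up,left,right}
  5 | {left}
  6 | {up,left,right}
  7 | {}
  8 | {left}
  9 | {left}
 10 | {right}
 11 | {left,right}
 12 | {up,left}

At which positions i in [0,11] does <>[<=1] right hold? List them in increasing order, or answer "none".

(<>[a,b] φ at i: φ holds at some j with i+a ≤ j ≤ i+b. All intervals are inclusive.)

Evaluate at each i in [0,11]:
  i=0: ✓ (witness j=0)
  i=1: ✓ (witness j=2)
  i=2: ✓ (witness j=2)
  i=3: ✓ (witness j=4)
  i=4: ✓ (witness j=4)
  i=5: ✓ (witness j=6)
  i=6: ✓ (witness j=6)
  i=7: ✗ (none in [7,8])
  i=8: ✗ (none in [8,9])
  i=9: ✓ (witness j=10)
  i=10: ✓ (witness j=10)
  i=11: ✓ (witness j=11)

0, 1, 2, 3, 4, 5, 6, 9, 10, 11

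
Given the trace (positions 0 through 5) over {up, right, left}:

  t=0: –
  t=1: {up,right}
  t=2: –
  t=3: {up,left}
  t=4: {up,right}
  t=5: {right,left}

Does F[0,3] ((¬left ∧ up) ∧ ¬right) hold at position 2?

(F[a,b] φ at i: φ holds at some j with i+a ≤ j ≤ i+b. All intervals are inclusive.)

Check ((¬left ∧ up) ∧ ¬right) at each j in [2,5]:
  j=2: false
  j=3: false
  j=4: false
  j=5: false
No position in the window satisfies it → formula fails.

No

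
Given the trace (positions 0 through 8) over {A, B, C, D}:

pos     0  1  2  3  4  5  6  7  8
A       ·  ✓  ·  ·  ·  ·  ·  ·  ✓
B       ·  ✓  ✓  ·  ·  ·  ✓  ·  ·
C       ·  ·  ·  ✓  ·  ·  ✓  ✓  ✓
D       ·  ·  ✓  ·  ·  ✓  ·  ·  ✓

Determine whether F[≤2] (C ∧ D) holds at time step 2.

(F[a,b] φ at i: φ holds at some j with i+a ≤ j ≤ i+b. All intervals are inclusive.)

Does not hold

Check (C ∧ D) at each j in [2,4]:
  j=2: false
  j=3: false
  j=4: false
No position in the window satisfies it → formula fails.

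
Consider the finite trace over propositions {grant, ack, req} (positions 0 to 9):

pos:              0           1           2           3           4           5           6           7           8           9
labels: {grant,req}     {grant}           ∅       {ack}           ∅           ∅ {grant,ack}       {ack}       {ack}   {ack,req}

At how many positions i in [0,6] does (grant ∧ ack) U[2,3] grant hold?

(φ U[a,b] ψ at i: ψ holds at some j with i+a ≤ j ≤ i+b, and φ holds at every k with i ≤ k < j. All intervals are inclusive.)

0

Evaluate at each i in [0,6]:
  i=0: ✗ (no rhs in [2,3])
  i=1: ✗ (no rhs in [3,4])
  i=2: ✗ (no rhs in [4,5])
  i=3: ✗ (lhs fails at k=3 before rhs at j=6)
  i=4: ✗ (lhs fails at k=4 before rhs at j=6)
  i=5: ✗ (no rhs in [7,8])
  i=6: ✗ (no rhs in [8,9])
Positions where it holds: {} → 0.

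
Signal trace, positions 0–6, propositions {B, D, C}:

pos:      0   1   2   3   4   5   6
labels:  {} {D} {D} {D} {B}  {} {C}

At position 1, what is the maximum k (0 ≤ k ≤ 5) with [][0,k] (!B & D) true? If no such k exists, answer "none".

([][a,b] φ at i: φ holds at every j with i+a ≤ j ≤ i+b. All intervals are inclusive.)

2

(!B & D) must hold from j=1 onward; find where it first fails.
  j=1: holds
  j=2: holds
  j=3: holds
  j=4: fails
Holds on [1,3], so largest k = 2.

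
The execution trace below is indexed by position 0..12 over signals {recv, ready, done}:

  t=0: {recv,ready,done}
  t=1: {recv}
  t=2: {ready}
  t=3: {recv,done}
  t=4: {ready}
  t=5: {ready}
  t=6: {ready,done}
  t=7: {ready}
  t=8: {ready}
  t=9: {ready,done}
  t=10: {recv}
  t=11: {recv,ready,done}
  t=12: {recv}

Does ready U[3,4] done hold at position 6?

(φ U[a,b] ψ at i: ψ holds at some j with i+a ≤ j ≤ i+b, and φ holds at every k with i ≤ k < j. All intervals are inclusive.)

Need some j in [9,10] with done, and ready at every k in [6,j-1].
  j=9: done holds; ready holds at every k in [6,8] → satisfied.

True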